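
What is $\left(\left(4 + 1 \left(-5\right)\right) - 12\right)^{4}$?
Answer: $28561$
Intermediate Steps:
$\left(\left(4 + 1 \left(-5\right)\right) - 12\right)^{4} = \left(\left(4 - 5\right) - 12\right)^{4} = \left(-1 - 12\right)^{4} = \left(-13\right)^{4} = 28561$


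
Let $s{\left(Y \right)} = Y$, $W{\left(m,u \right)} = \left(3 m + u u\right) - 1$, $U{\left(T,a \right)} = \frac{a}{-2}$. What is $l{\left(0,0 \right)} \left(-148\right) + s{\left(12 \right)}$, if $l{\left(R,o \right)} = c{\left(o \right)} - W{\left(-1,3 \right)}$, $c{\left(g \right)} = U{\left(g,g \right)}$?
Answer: $752$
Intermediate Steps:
$U{\left(T,a \right)} = - \frac{a}{2}$ ($U{\left(T,a \right)} = a \left(- \frac{1}{2}\right) = - \frac{a}{2}$)
$c{\left(g \right)} = - \frac{g}{2}$
$W{\left(m,u \right)} = -1 + u^{2} + 3 m$ ($W{\left(m,u \right)} = \left(3 m + u^{2}\right) - 1 = \left(u^{2} + 3 m\right) - 1 = -1 + u^{2} + 3 m$)
$l{\left(R,o \right)} = -5 - \frac{o}{2}$ ($l{\left(R,o \right)} = - \frac{o}{2} - \left(-1 + 3^{2} + 3 \left(-1\right)\right) = - \frac{o}{2} - \left(-1 + 9 - 3\right) = - \frac{o}{2} - 5 = -5 - \frac{o}{2}$)
$l{\left(0,0 \right)} \left(-148\right) + s{\left(12 \right)} = \left(-5 - 0\right) \left(-148\right) + 12 = \left(-5 + 0\right) \left(-148\right) + 12 = \left(-5\right) \left(-148\right) + 12 = 740 + 12 = 752$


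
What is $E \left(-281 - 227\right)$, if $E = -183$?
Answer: $92964$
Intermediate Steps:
$E \left(-281 - 227\right) = - 183 \left(-281 - 227\right) = \left(-183\right) \left(-508\right) = 92964$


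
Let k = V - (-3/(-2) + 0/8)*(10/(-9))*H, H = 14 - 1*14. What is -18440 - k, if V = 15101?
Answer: -33541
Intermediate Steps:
H = 0 (H = 14 - 14 = 0)
k = 15101 (k = 15101 - (-3/(-2) + 0/8)*(10/(-9))*0 = 15101 - (-3*(-½) + 0*(⅛))*(10*(-⅑))*0 = 15101 - (3/2 + 0)*(-10/9)*0 = 15101 - (3/2)*(-10/9)*0 = 15101 - (-5)*0/3 = 15101 - 1*0 = 15101 + 0 = 15101)
-18440 - k = -18440 - 1*15101 = -18440 - 15101 = -33541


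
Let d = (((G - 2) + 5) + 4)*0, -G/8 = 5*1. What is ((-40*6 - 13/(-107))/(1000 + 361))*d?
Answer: 0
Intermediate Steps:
G = -40 ≈ -40.000
d = 0 (d = (((-40 - 2) + 5) + 4)*0 = ((-42 + 5) + 4)*0 = (-37 + 4)*0 = -33*0 = 0)
((-40*6 - 13/(-107))/(1000 + 361))*d = ((-40*6 - 13/(-107))/(1000 + 361))*0 = ((-240 - 13*(-1/107))/1361)*0 = ((-240 + 13/107)*(1/1361))*0 = -25667/107*1/1361*0 = -25667/145627*0 = 0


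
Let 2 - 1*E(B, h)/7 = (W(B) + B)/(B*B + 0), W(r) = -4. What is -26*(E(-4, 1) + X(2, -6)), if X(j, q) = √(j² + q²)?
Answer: -455 - 52*√10 ≈ -619.44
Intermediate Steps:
E(B, h) = 14 - 7*(-4 + B)/B² (E(B, h) = 14 - 7*(-4 + B)/(B*B + 0) = 14 - 7*(-4 + B)/(B² + 0) = 14 - 7*(-4 + B)/(B²) = 14 - 7*(-4 + B)/B²)
-26*(E(-4, 1) + X(2, -6)) = -26*((14 - 7/(-4) + 28/(-4)²) + √(2² + (-6)²)) = -26*((14 - 7*(-¼) + 28*(1/16)) + √(4 + 36)) = -26*((14 + 7/4 + 7/4) + √40) = -26*(35/2 + 2*√10) = -455 - 52*√10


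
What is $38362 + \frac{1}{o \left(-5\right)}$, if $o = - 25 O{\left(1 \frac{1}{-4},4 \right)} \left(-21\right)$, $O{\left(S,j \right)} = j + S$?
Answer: $\frac{1510503746}{39375} \approx 38362.0$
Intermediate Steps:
$O{\left(S,j \right)} = S + j$
$o = \frac{7875}{4}$ ($o = - 25 \left(1 \frac{1}{-4} + 4\right) \left(-21\right) = - 25 \left(1 \left(- \frac{1}{4}\right) + 4\right) \left(-21\right) = - 25 \left(- \frac{1}{4} + 4\right) \left(-21\right) = \left(-25\right) \frac{15}{4} \left(-21\right) = \left(- \frac{375}{4}\right) \left(-21\right) = \frac{7875}{4} \approx 1968.8$)
$38362 + \frac{1}{o \left(-5\right)} = 38362 + \frac{1}{\frac{7875}{4} \left(-5\right)} = 38362 + \frac{1}{- \frac{39375}{4}} = 38362 - \frac{4}{39375} = \frac{1510503746}{39375}$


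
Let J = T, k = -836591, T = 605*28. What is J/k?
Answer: -2420/119513 ≈ -0.020249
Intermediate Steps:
T = 16940
J = 16940
J/k = 16940/(-836591) = 16940*(-1/836591) = -2420/119513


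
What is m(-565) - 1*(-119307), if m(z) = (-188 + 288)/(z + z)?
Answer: 13481681/113 ≈ 1.1931e+5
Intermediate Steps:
m(z) = 50/z (m(z) = 100/((2*z)) = 100*(1/(2*z)) = 50/z)
m(-565) - 1*(-119307) = 50/(-565) - 1*(-119307) = 50*(-1/565) + 119307 = -10/113 + 119307 = 13481681/113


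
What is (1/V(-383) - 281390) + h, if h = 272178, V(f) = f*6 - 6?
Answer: -21224449/2304 ≈ -9212.0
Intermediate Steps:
V(f) = -6 + 6*f (V(f) = 6*f - 6 = -6 + 6*f)
(1/V(-383) - 281390) + h = (1/(-6 + 6*(-383)) - 281390) + 272178 = (1/(-6 - 2298) - 281390) + 272178 = (1/(-2304) - 281390) + 272178 = (-1/2304 - 281390) + 272178 = -648322561/2304 + 272178 = -21224449/2304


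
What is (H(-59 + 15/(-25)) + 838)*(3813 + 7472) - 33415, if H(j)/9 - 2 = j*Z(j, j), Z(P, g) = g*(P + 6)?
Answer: -483198011111/25 ≈ -1.9328e+10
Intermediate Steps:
Z(P, g) = g*(6 + P)
H(j) = 18 + 9*j**2*(6 + j) (H(j) = 18 + 9*(j*(j*(6 + j))) = 18 + 9*(j**2*(6 + j)) = 18 + 9*j**2*(6 + j))
(H(-59 + 15/(-25)) + 838)*(3813 + 7472) - 33415 = ((18 + 9*(-59 + 15/(-25))**2*(6 + (-59 + 15/(-25)))) + 838)*(3813 + 7472) - 33415 = ((18 + 9*(-59 + 15*(-1/25))**2*(6 + (-59 + 15*(-1/25)))) + 838)*11285 - 33415 = ((18 + 9*(-59 - 3/5)**2*(6 + (-59 - 3/5))) + 838)*11285 - 33415 = ((18 + 9*(-298/5)**2*(6 - 298/5)) + 838)*11285 - 33415 = ((18 + 9*(88804/25)*(-268/5)) + 838)*11285 - 33415 = ((18 - 214195248/125) + 838)*11285 - 33415 = (-214192998/125 + 838)*11285 - 33415 = -214088248/125*11285 - 33415 = -483197175736/25 - 33415 = -483198011111/25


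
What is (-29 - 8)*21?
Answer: -777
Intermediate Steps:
(-29 - 8)*21 = -37*21 = -777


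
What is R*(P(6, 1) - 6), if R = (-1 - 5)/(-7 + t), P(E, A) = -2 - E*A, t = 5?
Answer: -42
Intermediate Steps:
P(E, A) = -2 - A*E
R = 3 (R = (-1 - 5)/(-7 + 5) = -6/(-2) = -6*(-½) = 3)
R*(P(6, 1) - 6) = 3*((-2 - 1*1*6) - 6) = 3*((-2 - 6) - 6) = 3*(-8 - 6) = 3*(-14) = -42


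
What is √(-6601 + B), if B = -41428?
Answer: I*√48029 ≈ 219.16*I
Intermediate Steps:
√(-6601 + B) = √(-6601 - 41428) = √(-48029) = I*√48029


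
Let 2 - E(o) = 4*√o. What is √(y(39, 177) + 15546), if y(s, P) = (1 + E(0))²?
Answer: √15555 ≈ 124.72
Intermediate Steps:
E(o) = 2 - 4*√o
y(s, P) = 9 (y(s, P) = (1 + (2 - 4*√0))² = (1 + (2 - 4*0))² = (1 + (2 + 0))² = (1 + 2)² = 3² = 9)
√(y(39, 177) + 15546) = √(9 + 15546) = √15555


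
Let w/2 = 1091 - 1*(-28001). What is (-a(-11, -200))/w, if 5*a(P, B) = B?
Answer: 5/7273 ≈ 0.00068747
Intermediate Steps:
a(P, B) = B/5
w = 58184 (w = 2*(1091 - 1*(-28001)) = 2*(1091 + 28001) = 2*29092 = 58184)
(-a(-11, -200))/w = -(-200)/5/58184 = -1*(-40)*(1/58184) = 40*(1/58184) = 5/7273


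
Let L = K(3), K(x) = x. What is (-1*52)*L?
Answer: -156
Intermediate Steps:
L = 3
(-1*52)*L = -1*52*3 = -52*3 = -156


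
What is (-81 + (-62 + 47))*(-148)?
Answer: 14208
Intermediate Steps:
(-81 + (-62 + 47))*(-148) = (-81 - 15)*(-148) = -96*(-148) = 14208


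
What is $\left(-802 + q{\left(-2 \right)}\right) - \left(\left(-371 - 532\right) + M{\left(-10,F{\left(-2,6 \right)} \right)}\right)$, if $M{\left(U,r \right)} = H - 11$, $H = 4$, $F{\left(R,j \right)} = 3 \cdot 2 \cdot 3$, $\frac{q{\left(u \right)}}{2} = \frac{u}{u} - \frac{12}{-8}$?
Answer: $113$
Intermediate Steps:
$q{\left(u \right)} = 5$ ($q{\left(u \right)} = 2 \left(\frac{u}{u} - \frac{12}{-8}\right) = 2 \left(1 - - \frac{3}{2}\right) = 2 \left(1 + \frac{3}{2}\right) = 2 \cdot \frac{5}{2} = 5$)
$F{\left(R,j \right)} = 18$ ($F{\left(R,j \right)} = 6 \cdot 3 = 18$)
$M{\left(U,r \right)} = -7$ ($M{\left(U,r \right)} = 4 - 11 = -7$)
$\left(-802 + q{\left(-2 \right)}\right) - \left(\left(-371 - 532\right) + M{\left(-10,F{\left(-2,6 \right)} \right)}\right) = \left(-802 + 5\right) - \left(\left(-371 - 532\right) - 7\right) = -797 - \left(-903 - 7\right) = -797 - -910 = -797 + 910 = 113$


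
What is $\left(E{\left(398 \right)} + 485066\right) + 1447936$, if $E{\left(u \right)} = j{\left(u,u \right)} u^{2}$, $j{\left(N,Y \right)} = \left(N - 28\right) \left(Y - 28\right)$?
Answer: $21687440602$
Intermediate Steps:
$j{\left(N,Y \right)} = \left(-28 + N\right) \left(-28 + Y\right)$
$E{\left(u \right)} = u^{2} \left(784 + u^{2} - 56 u\right)$ ($E{\left(u \right)} = \left(784 - 28 u - 28 u + u u\right) u^{2} = \left(784 - 28 u - 28 u + u^{2}\right) u^{2} = \left(784 + u^{2} - 56 u\right) u^{2} = u^{2} \left(784 + u^{2} - 56 u\right)$)
$\left(E{\left(398 \right)} + 485066\right) + 1447936 = \left(398^{2} \left(784 + 398^{2} - 22288\right) + 485066\right) + 1447936 = \left(158404 \left(784 + 158404 - 22288\right) + 485066\right) + 1447936 = \left(158404 \cdot 136900 + 485066\right) + 1447936 = \left(21685507600 + 485066\right) + 1447936 = 21685992666 + 1447936 = 21687440602$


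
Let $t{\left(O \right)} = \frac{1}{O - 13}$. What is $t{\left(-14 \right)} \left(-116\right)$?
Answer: $\frac{116}{27} \approx 4.2963$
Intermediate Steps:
$t{\left(O \right)} = \frac{1}{-13 + O}$
$t{\left(-14 \right)} \left(-116\right) = \frac{1}{-13 - 14} \left(-116\right) = \frac{1}{-27} \left(-116\right) = \left(- \frac{1}{27}\right) \left(-116\right) = \frac{116}{27}$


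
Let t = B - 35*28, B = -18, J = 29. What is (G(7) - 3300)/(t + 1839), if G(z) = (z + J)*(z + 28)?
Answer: -2040/841 ≈ -2.4257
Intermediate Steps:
t = -998 (t = -18 - 35*28 = -18 - 980 = -998)
G(z) = (28 + z)*(29 + z) (G(z) = (z + 29)*(z + 28) = (29 + z)*(28 + z) = (28 + z)*(29 + z))
(G(7) - 3300)/(t + 1839) = ((812 + 7² + 57*7) - 3300)/(-998 + 1839) = ((812 + 49 + 399) - 3300)/841 = (1260 - 3300)*(1/841) = -2040*1/841 = -2040/841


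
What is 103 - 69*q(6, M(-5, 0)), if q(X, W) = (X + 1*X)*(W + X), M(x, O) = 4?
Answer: -8177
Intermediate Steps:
q(X, W) = 2*X*(W + X) (q(X, W) = (X + X)*(W + X) = (2*X)*(W + X) = 2*X*(W + X))
103 - 69*q(6, M(-5, 0)) = 103 - 138*6*(4 + 6) = 103 - 138*6*10 = 103 - 69*120 = 103 - 8280 = -8177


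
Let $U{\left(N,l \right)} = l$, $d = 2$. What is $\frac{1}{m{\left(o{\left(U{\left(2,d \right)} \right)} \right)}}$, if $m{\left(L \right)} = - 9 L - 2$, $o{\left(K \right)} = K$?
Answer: $- \frac{1}{20} \approx -0.05$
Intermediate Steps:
$m{\left(L \right)} = -2 - 9 L$
$\frac{1}{m{\left(o{\left(U{\left(2,d \right)} \right)} \right)}} = \frac{1}{-2 - 18} = \frac{1}{-20} = - \frac{1}{20}$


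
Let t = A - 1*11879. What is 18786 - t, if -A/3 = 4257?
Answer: 43436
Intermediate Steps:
A = -12771 (A = -3*4257 = -12771)
t = -24650 (t = -12771 - 1*11879 = -12771 - 11879 = -24650)
18786 - t = 18786 - 1*(-24650) = 18786 + 24650 = 43436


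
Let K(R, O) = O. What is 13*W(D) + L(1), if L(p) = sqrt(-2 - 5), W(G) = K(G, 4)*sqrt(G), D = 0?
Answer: I*sqrt(7) ≈ 2.6458*I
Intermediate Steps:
W(G) = 4*sqrt(G)
L(p) = I*sqrt(7) (L(p) = sqrt(-7) = I*sqrt(7))
13*W(D) + L(1) = 13*(4*sqrt(0)) + I*sqrt(7) = 13*(4*0) + I*sqrt(7) = 13*0 + I*sqrt(7) = 0 + I*sqrt(7) = I*sqrt(7)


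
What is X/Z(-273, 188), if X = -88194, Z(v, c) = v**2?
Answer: -29398/24843 ≈ -1.1834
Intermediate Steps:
X/Z(-273, 188) = -88194/((-273)**2) = -88194/74529 = -88194*1/74529 = -29398/24843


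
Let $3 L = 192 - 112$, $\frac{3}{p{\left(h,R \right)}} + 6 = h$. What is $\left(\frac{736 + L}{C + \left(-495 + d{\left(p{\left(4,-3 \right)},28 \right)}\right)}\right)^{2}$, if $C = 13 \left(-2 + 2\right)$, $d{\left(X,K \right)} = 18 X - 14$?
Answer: $\frac{81796}{40401} \approx 2.0246$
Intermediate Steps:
$p{\left(h,R \right)} = \frac{3}{-6 + h}$
$d{\left(X,K \right)} = -14 + 18 X$
$C = 0$ ($C = 13 \cdot 0 = 0$)
$L = \frac{80}{3}$ ($L = \frac{192 - 112}{3} = \frac{1}{3} \cdot 80 = \frac{80}{3} \approx 26.667$)
$\left(\frac{736 + L}{C + \left(-495 + d{\left(p{\left(4,-3 \right)},28 \right)}\right)}\right)^{2} = \left(\frac{736 + \frac{80}{3}}{0 - \left(509 - \frac{54}{-6 + 4}\right)}\right)^{2} = \left(\frac{2288}{3 \left(0 - \left(509 - \frac{54}{-2}\right)\right)}\right)^{2} = \left(\frac{2288}{3 \left(0 - \left(509 - 54 \left(- \frac{1}{2}\right)\right)\right)}\right)^{2} = \left(\frac{2288}{3 \left(0 + \left(-495 + \left(-14 + 18 \left(- \frac{3}{2}\right)\right)\right)\right)}\right)^{2} = \left(\frac{2288}{3 \left(0 - 536\right)}\right)^{2} = \left(\frac{2288}{3 \left(-536\right)}\right)^{2} = \left(\frac{2288}{3} \left(- \frac{1}{536}\right)\right)^{2} = \left(- \frac{286}{201}\right)^{2} = \frac{81796}{40401}$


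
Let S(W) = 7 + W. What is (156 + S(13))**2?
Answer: 30976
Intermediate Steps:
(156 + S(13))**2 = (156 + (7 + 13))**2 = (156 + 20)**2 = 176**2 = 30976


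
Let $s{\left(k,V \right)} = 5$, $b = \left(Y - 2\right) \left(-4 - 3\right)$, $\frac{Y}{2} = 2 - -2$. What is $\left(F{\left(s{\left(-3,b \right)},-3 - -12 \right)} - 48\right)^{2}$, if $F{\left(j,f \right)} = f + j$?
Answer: $1156$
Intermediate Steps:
$Y = 8$ ($Y = 2 \left(2 - -2\right) = 2 \left(2 + 2\right) = 2 \cdot 4 = 8$)
$b = -42$ ($b = \left(8 - 2\right) \left(-4 - 3\right) = 6 \left(-7\right) = -42$)
$\left(F{\left(s{\left(-3,b \right)},-3 - -12 \right)} - 48\right)^{2} = \left(\left(\left(-3 - -12\right) + 5\right) - 48\right)^{2} = \left(\left(\left(-3 + 12\right) + 5\right) - 48\right)^{2} = \left(\left(9 + 5\right) - 48\right)^{2} = \left(14 - 48\right)^{2} = \left(-34\right)^{2} = 1156$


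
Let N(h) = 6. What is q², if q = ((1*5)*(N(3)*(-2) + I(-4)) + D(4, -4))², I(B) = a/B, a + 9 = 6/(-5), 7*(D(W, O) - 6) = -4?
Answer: 1880301880081/614656 ≈ 3.0591e+6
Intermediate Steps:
D(W, O) = 38/7 (D(W, O) = 6 + (⅐)*(-4) = 6 - 4/7 = 38/7)
a = -51/5 (a = -9 + 6/(-5) = -9 + 6*(-⅕) = -9 - 6/5 = -51/5 ≈ -10.200)
I(B) = -51/(5*B)
q = 1371241/784 (q = ((1*5)*(6*(-2) - 51/5/(-4)) + 38/7)² = (5*(-12 - 51/5*(-¼)) + 38/7)² = (5*(-12 + 51/20) + 38/7)² = (5*(-189/20) + 38/7)² = (-189/4 + 38/7)² = (-1171/28)² = 1371241/784 ≈ 1749.0)
q² = (1371241/784)² = 1880301880081/614656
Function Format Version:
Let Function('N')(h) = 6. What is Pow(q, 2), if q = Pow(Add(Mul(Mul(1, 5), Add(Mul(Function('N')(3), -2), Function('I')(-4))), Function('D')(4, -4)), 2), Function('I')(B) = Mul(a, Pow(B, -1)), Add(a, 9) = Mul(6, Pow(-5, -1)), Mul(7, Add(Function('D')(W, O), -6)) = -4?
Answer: Rational(1880301880081, 614656) ≈ 3.0591e+6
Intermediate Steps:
Function('D')(W, O) = Rational(38, 7) (Function('D')(W, O) = Add(6, Mul(Rational(1, 7), -4)) = Add(6, Rational(-4, 7)) = Rational(38, 7))
a = Rational(-51, 5) (a = Add(-9, Mul(6, Pow(-5, -1))) = Add(-9, Mul(6, Rational(-1, 5))) = Add(-9, Rational(-6, 5)) = Rational(-51, 5) ≈ -10.200)
Function('I')(B) = Mul(Rational(-51, 5), Pow(B, -1))
q = Rational(1371241, 784) (q = Pow(Add(Mul(Mul(1, 5), Add(Mul(6, -2), Mul(Rational(-51, 5), Pow(-4, -1)))), Rational(38, 7)), 2) = Pow(Add(Mul(5, Add(-12, Mul(Rational(-51, 5), Rational(-1, 4)))), Rational(38, 7)), 2) = Pow(Add(Mul(5, Add(-12, Rational(51, 20))), Rational(38, 7)), 2) = Pow(Add(Mul(5, Rational(-189, 20)), Rational(38, 7)), 2) = Pow(Add(Rational(-189, 4), Rational(38, 7)), 2) = Pow(Rational(-1171, 28), 2) = Rational(1371241, 784) ≈ 1749.0)
Pow(q, 2) = Pow(Rational(1371241, 784), 2) = Rational(1880301880081, 614656)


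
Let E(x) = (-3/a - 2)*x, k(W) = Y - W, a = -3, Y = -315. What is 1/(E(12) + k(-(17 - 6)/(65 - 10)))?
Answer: -5/1634 ≈ -0.0030600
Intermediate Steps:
k(W) = -315 - W
E(x) = -x (E(x) = (-3/(-3) - 2)*x = (-3*(-⅓) - 2)*x = (1 - 2)*x = -x)
1/(E(12) + k(-(17 - 6)/(65 - 10))) = 1/(-1*12 + (-315 - (-1)*(17 - 6)/(65 - 10))) = 1/(-12 + (-315 - (-1)*11/55)) = 1/(-12 + (-315 - (-1)*11*(1/55))) = 1/(-12 + (-315 - (-1)/5)) = 1/(-12 + (-315 - 1*(-⅕))) = 1/(-12 + (-315 + ⅕)) = 1/(-12 - 1574/5) = 1/(-1634/5) = -5/1634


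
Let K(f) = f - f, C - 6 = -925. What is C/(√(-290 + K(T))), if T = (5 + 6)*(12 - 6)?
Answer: 919*I*√290/290 ≈ 53.966*I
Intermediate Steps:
C = -919 (C = 6 - 925 = -919)
T = 66 (T = 11*6 = 66)
K(f) = 0
C/(√(-290 + K(T))) = -919/√(-290 + 0) = -919*(-I*√290/290) = -(-919)*I*√290/290 = 919*I*√290/290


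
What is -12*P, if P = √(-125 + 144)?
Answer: -12*√19 ≈ -52.307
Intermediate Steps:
P = √19 ≈ 4.3589
-12*P = -12*√19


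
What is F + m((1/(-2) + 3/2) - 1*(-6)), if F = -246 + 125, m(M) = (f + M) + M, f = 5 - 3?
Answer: -105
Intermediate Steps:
f = 2
m(M) = 2 + 2*M (m(M) = (2 + M) + M = 2 + 2*M)
F = -121
F + m((1/(-2) + 3/2) - 1*(-6)) = -121 + (2 + 2*((1/(-2) + 3/2) - 1*(-6))) = -121 + (2 + 2*((1*(-1/2) + 3*(1/2)) + 6)) = -121 + (2 + 2*((-1/2 + 3/2) + 6)) = -121 + (2 + 2*(1 + 6)) = -121 + (2 + 2*7) = -121 + (2 + 14) = -121 + 16 = -105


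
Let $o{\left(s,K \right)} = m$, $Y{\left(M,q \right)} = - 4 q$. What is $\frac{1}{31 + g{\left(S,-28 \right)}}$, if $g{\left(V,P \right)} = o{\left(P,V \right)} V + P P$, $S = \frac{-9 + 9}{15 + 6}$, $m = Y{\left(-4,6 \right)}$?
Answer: $\frac{1}{815} \approx 0.001227$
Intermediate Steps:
$m = -24$ ($m = \left(-4\right) 6 = -24$)
$S = 0$ ($S = \frac{0}{21} = 0 \cdot \frac{1}{21} = 0$)
$o{\left(s,K \right)} = -24$
$g{\left(V,P \right)} = P^{2} - 24 V$ ($g{\left(V,P \right)} = - 24 V + P P = - 24 V + P^{2} = P^{2} - 24 V$)
$\frac{1}{31 + g{\left(S,-28 \right)}} = \frac{1}{31 + \left(\left(-28\right)^{2} - 0\right)} = \frac{1}{31 + \left(784 + 0\right)} = \frac{1}{31 + 784} = \frac{1}{815}$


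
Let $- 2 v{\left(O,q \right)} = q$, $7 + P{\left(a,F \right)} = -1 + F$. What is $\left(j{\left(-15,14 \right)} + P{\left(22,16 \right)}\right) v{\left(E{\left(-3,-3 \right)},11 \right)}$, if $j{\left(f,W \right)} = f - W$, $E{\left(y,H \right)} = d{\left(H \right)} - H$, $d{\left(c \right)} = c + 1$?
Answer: $\frac{231}{2} \approx 115.5$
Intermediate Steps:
$d{\left(c \right)} = 1 + c$
$P{\left(a,F \right)} = -8 + F$ ($P{\left(a,F \right)} = -7 + \left(-1 + F\right) = -8 + F$)
$E{\left(y,H \right)} = 1$ ($E{\left(y,H \right)} = \left(1 + H\right) - H = 1$)
$v{\left(O,q \right)} = - \frac{q}{2}$
$\left(j{\left(-15,14 \right)} + P{\left(22,16 \right)}\right) v{\left(E{\left(-3,-3 \right)},11 \right)} = \left(\left(-15 - 14\right) + \left(-8 + 16\right)\right) \left(\left(- \frac{1}{2}\right) 11\right) = \left(\left(-15 - 14\right) + 8\right) \left(- \frac{11}{2}\right) = \left(-29 + 8\right) \left(- \frac{11}{2}\right) = \left(-21\right) \left(- \frac{11}{2}\right) = \frac{231}{2}$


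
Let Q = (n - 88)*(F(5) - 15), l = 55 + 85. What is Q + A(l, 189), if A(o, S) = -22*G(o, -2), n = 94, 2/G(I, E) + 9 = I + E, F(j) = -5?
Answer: -15524/129 ≈ -120.34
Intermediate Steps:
G(I, E) = 2/(-9 + E + I) (G(I, E) = 2/(-9 + (I + E)) = 2/(-9 + (E + I)) = 2/(-9 + E + I))
l = 140
A(o, S) = -44/(-11 + o) (A(o, S) = -44/(-9 - 2 + o) = -44/(-11 + o))
Q = -120 (Q = (94 - 88)*(-5 - 15) = 6*(-20) = -120)
Q + A(l, 189) = -120 - 44/(-11 + 140) = -120 - 44/129 = -15524/129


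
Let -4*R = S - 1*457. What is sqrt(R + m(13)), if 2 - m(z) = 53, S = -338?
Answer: sqrt(591)/2 ≈ 12.155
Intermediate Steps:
m(z) = -51 (m(z) = 2 - 1*53 = 2 - 53 = -51)
R = 795/4 (R = -(-338 - 1*457)/4 = -(-338 - 457)/4 = -1/4*(-795) = 795/4 ≈ 198.75)
sqrt(R + m(13)) = sqrt(795/4 - 51) = sqrt(591/4) = sqrt(591)/2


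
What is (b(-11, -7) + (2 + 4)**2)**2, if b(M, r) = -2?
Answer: 1156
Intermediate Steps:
(b(-11, -7) + (2 + 4)**2)**2 = (-2 + (2 + 4)**2)**2 = (-2 + 6**2)**2 = (-2 + 36)**2 = 34**2 = 1156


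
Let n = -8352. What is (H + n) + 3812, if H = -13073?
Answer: -17613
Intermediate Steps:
(H + n) + 3812 = (-13073 - 8352) + 3812 = -21425 + 3812 = -17613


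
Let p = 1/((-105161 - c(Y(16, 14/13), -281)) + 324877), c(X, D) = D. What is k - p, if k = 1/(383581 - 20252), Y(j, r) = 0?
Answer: -143332/79931290013 ≈ -1.7932e-6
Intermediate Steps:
k = 1/363329 ≈ 2.7523e-6
p = 1/219997 (p = 1/((-105161 - 1*(-281)) + 324877) = 1/((-105161 + 281) + 324877) = 1/(-104880 + 324877) = 1/219997 ≈ 4.5455e-6)
k - p = 1/363329 - 1*1/219997 = 1/363329 - 1/219997 = -143332/79931290013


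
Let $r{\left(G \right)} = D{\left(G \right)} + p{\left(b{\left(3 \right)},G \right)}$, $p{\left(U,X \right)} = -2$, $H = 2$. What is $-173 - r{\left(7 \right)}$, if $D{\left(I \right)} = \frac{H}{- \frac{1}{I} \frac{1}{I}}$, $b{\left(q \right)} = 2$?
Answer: $-73$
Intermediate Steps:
$D{\left(I \right)} = - 2 I^{2}$ ($D{\left(I \right)} = \frac{2}{- \frac{1}{I} \frac{1}{I}} = \frac{2}{\left(-1\right) \frac{1}{I^{2}}} = 2 \left(- I^{2}\right) = - 2 I^{2}$)
$r{\left(G \right)} = -2 - 2 G^{2}$ ($r{\left(G \right)} = - 2 G^{2} - 2 = -2 - 2 G^{2}$)
$-173 - r{\left(7 \right)} = -173 - \left(-2 - 2 \cdot 7^{2}\right) = -173 - \left(-2 - 98\right) = -173 - -100 = -173 + 100 = -73$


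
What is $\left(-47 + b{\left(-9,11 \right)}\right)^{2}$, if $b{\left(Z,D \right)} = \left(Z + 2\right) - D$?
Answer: $4225$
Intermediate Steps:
$b{\left(Z,D \right)} = 2 + Z - D$ ($b{\left(Z,D \right)} = \left(2 + Z\right) - D = 2 + Z - D$)
$\left(-47 + b{\left(-9,11 \right)}\right)^{2} = \left(-47 - 18\right)^{2} = \left(-65\right)^{2} = 4225$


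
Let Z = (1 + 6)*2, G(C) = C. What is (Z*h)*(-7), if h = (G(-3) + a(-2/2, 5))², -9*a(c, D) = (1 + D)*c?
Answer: -4802/9 ≈ -533.56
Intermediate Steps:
a(c, D) = -c*(1 + D)/9 (a(c, D) = -(1 + D)*c/9 = -c*(1 + D)/9)
Z = 14 (Z = 7*2 = 14)
h = 49/9 (h = (-3 - (-2/2)*(1 + 5)/9)² = (-3 - ⅑*(-2*½)*6)² = (-3 - ⅑*(-1)*6)² = (-3 + ⅔)² = (-7/3)² = 49/9 ≈ 5.4444)
(Z*h)*(-7) = (14*(49/9))*(-7) = (686/9)*(-7) = -4802/9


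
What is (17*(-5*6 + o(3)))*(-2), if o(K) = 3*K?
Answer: 714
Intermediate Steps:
(17*(-5*6 + o(3)))*(-2) = (17*(-5*6 + 3*3))*(-2) = (17*(-30 + 9))*(-2) = (17*(-21))*(-2) = -357*(-2) = 714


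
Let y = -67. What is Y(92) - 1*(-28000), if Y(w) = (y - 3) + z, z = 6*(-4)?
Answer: 27906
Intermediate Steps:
z = -24
Y(w) = -94 (Y(w) = (-67 - 3) - 24 = -70 - 24 = -94)
Y(92) - 1*(-28000) = -94 - 1*(-28000) = -94 + 28000 = 27906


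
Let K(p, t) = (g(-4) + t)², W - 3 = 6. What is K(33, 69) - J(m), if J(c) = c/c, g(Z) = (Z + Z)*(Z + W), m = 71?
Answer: 840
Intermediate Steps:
W = 9 (W = 3 + 6 = 9)
g(Z) = 2*Z*(9 + Z) (g(Z) = (Z + Z)*(Z + 9) = (2*Z)*(9 + Z) = 2*Z*(9 + Z))
K(p, t) = (-40 + t)² (K(p, t) = (2*(-4)*(9 - 4) + t)² = (2*(-4)*5 + t)² = (-40 + t)²)
J(c) = 1
K(33, 69) - J(m) = (-40 + 69)² - 1*1 = 29² - 1 = 841 - 1 = 840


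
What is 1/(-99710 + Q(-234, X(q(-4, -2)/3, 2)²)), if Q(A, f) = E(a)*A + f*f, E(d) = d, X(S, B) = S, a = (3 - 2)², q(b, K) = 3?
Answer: -1/99943 ≈ -1.0006e-5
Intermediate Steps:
a = 1 (a = 1² = 1)
Q(A, f) = A + f² (Q(A, f) = 1*A + f*f = A + f²)
1/(-99710 + Q(-234, X(q(-4, -2)/3, 2)²)) = 1/(-99710 + (-234 + ((3/3)²)²)) = 1/(-99710 + (-234 + ((3*(⅓))²)²)) = 1/(-99710 + (-234 + (1²)²)) = 1/(-99710 + (-234 + 1²)) = 1/(-99710 + (-234 + 1)) = 1/(-99710 - 233) = 1/(-99943) = -1/99943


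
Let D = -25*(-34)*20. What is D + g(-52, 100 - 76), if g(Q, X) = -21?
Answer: 16979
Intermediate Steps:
D = 17000 (D = 850*20 = 17000)
D + g(-52, 100 - 76) = 17000 - 21 = 16979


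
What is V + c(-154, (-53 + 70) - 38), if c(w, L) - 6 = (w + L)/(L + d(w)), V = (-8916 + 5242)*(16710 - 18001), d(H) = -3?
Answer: 113835535/24 ≈ 4.7431e+6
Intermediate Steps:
V = 4743134 (V = -3674*(-1291) = 4743134)
c(w, L) = 6 + (L + w)/(-3 + L) (c(w, L) = 6 + (w + L)/(L - 3) = 6 + (L + w)/(-3 + L))
V + c(-154, (-53 + 70) - 38) = 4743134 + (-18 - 154 + 7*((-53 + 70) - 38))/(-3 + ((-53 + 70) - 38)) = 4743134 + (-18 - 154 + 7*(17 - 38))/(-3 + (17 - 38)) = 4743134 + (-18 - 154 + 7*(-21))/(-3 - 21) = 4743134 + (-18 - 154 - 147)/(-24) = 4743134 - 1/24*(-319) = 4743134 + 319/24 = 113835535/24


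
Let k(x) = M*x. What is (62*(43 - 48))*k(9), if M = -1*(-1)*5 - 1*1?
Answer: -11160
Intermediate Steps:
M = 4 (M = 1*5 - 1 = 5 - 1 = 4)
k(x) = 4*x
(62*(43 - 48))*k(9) = (62*(43 - 48))*(4*9) = (62*(-5))*36 = -310*36 = -11160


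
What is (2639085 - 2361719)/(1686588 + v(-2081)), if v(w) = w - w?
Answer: 138683/843294 ≈ 0.16445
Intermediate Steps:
v(w) = 0
(2639085 - 2361719)/(1686588 + v(-2081)) = (2639085 - 2361719)/(1686588 + 0) = 277366/1686588 = 277366*(1/1686588) = 138683/843294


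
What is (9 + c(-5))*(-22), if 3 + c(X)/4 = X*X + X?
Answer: -1694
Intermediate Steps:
c(X) = -12 + 4*X + 4*X² (c(X) = -12 + 4*(X*X + X) = -12 + 4*(X² + X) = -12 + 4*(X + X²) = -12 + (4*X + 4*X²) = -12 + 4*X + 4*X²)
(9 + c(-5))*(-22) = (9 + (-12 + 4*(-5) + 4*(-5)²))*(-22) = (9 + (-12 - 20 + 4*25))*(-22) = (9 + (-12 - 20 + 100))*(-22) = (9 + 68)*(-22) = 77*(-22) = -1694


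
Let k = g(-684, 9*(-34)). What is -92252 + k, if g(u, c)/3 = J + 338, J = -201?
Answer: -91841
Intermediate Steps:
g(u, c) = 411 (g(u, c) = 3*(-201 + 338) = 3*137 = 411)
k = 411
-92252 + k = -92252 + 411 = -91841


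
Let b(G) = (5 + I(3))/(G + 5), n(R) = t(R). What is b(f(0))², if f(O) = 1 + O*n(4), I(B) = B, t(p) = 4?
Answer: 16/9 ≈ 1.7778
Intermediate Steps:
n(R) = 4
f(O) = 1 + 4*O (f(O) = 1 + O*4 = 1 + 4*O)
b(G) = 8/(5 + G) (b(G) = (5 + 3)/(G + 5) = 8/(5 + G))
b(f(0))² = (8/(5 + (1 + 4*0)))² = (8/(5 + (1 + 0)))² = (8/(5 + 1))² = (8/6)² = (8*(⅙))² = (4/3)² = 16/9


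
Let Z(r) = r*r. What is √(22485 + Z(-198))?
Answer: √61689 ≈ 248.37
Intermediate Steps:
Z(r) = r²
√(22485 + Z(-198)) = √(22485 + (-198)²) = √(22485 + 39204) = √61689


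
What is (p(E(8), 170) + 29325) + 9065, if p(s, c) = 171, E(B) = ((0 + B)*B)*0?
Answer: 38561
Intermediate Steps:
E(B) = 0 (E(B) = (B*B)*0 = B²*0 = 0)
(p(E(8), 170) + 29325) + 9065 = (171 + 29325) + 9065 = 29496 + 9065 = 38561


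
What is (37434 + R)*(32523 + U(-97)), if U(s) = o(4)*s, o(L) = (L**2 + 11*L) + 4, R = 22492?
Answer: 1576952690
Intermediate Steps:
o(L) = 4 + L**2 + 11*L
U(s) = 64*s (U(s) = (4 + 4**2 + 11*4)*s = (4 + 16 + 44)*s = 64*s)
(37434 + R)*(32523 + U(-97)) = (37434 + 22492)*(32523 + 64*(-97)) = 59926*(32523 - 6208) = 59926*26315 = 1576952690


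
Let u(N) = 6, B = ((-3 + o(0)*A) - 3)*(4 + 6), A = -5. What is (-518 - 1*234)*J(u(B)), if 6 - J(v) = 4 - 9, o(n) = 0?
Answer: -8272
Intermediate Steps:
B = -60 (B = ((-3 + 0*(-5)) - 3)*(4 + 6) = ((-3 + 0) - 3)*10 = (-3 - 3)*10 = -6*10 = -60)
J(v) = 11 (J(v) = 6 - (4 - 9) = 6 - 1*(-5) = 6 + 5 = 11)
(-518 - 1*234)*J(u(B)) = (-518 - 1*234)*11 = (-518 - 234)*11 = -752*11 = -8272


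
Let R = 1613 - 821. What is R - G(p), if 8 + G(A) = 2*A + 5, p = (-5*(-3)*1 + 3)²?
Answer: 147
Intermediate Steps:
p = 324 (p = (15*1 + 3)² = (15 + 3)² = 18² = 324)
G(A) = -3 + 2*A (G(A) = -8 + (2*A + 5) = -8 + (5 + 2*A) = -3 + 2*A)
R = 792
R - G(p) = 792 - (-3 + 2*324) = 792 - (-3 + 648) = 792 - 1*645 = 792 - 645 = 147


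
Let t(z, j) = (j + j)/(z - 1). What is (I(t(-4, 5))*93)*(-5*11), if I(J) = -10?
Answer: 51150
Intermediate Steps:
t(z, j) = 2*j/(-1 + z) (t(z, j) = (2*j)/(-1 + z) = 2*j/(-1 + z))
(I(t(-4, 5))*93)*(-5*11) = (-10*93)*(-5*11) = -930*(-55) = 51150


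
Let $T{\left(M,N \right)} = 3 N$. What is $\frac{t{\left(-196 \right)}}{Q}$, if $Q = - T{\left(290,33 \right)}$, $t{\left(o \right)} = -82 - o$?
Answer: $- \frac{38}{33} \approx -1.1515$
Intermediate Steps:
$Q = -99$ ($Q = - 3 \cdot 33 = \left(-1\right) 99 = -99$)
$\frac{t{\left(-196 \right)}}{Q} = \frac{-82 - -196}{-99} = \left(-82 + 196\right) \left(- \frac{1}{99}\right) = 114 \left(- \frac{1}{99}\right) = - \frac{38}{33}$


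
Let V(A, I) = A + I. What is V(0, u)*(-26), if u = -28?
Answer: 728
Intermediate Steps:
V(0, u)*(-26) = (0 - 28)*(-26) = -28*(-26) = 728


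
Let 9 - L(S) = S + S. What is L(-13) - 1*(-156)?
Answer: 191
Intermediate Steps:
L(S) = 9 - 2*S (L(S) = 9 - (S + S) = 9 - 2*S)
L(-13) - 1*(-156) = (9 - 2*(-13)) - 1*(-156) = (9 + 26) + 156 = 35 + 156 = 191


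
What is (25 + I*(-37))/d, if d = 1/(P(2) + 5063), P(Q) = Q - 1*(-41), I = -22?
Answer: 4283934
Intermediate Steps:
P(Q) = 41 + Q (P(Q) = Q + 41 = 41 + Q)
d = 1/5106 (d = 1/((41 + 2) + 5063) = 1/(43 + 5063) = 1/5106 ≈ 0.00019585)
(25 + I*(-37))/d = (25 - 22*(-37))/(1/5106) = (25 + 814)*5106 = 839*5106 = 4283934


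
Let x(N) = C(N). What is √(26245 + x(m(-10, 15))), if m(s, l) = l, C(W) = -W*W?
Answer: 2*√6505 ≈ 161.31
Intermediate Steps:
C(W) = -W²
x(N) = -N²
√(26245 + x(m(-10, 15))) = √(26245 - 1*15²) = √(26245 - 1*225) = √(26245 - 225) = √26020 = 2*√6505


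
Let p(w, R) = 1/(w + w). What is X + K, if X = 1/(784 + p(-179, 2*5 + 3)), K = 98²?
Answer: 2695564642/280671 ≈ 9604.0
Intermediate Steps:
K = 9604
p(w, R) = 1/(2*w)
X = 358/280671 (X = 1/(784 + (½)/(-179)) = 1/(784 + (½)*(-1/179)) = 1/(784 - 1/358) = 1/(280671/358) = 358/280671 ≈ 0.0012755)
X + K = 358/280671 + 9604 = 2695564642/280671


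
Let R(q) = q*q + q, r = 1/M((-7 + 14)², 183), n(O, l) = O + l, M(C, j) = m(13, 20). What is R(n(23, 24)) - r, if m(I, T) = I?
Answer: 29327/13 ≈ 2255.9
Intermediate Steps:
M(C, j) = 13
r = 1/13 ≈ 0.076923
R(q) = q + q² (R(q) = q² + q = q + q²)
R(n(23, 24)) - r = (23 + 24)*(1 + (23 + 24)) - 1*1/13 = 47*(1 + 47) - 1/13 = 47*48 - 1/13 = 2256 - 1/13 = 29327/13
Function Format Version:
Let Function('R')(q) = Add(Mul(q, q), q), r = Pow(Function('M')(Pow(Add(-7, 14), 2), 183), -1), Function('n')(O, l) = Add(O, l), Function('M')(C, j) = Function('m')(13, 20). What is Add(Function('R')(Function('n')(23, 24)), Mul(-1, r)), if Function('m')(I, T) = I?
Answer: Rational(29327, 13) ≈ 2255.9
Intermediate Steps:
Function('M')(C, j) = 13
r = Rational(1, 13) (r = Pow(13, -1) = Rational(1, 13) ≈ 0.076923)
Function('R')(q) = Add(q, Pow(q, 2)) (Function('R')(q) = Add(Pow(q, 2), q) = Add(q, Pow(q, 2)))
Add(Function('R')(Function('n')(23, 24)), Mul(-1, r)) = Add(Mul(Add(23, 24), Add(1, Add(23, 24))), Mul(-1, Rational(1, 13))) = Add(Mul(47, Add(1, 47)), Rational(-1, 13)) = Add(Mul(47, 48), Rational(-1, 13)) = Add(2256, Rational(-1, 13)) = Rational(29327, 13)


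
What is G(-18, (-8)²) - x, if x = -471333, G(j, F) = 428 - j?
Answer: 471779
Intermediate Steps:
G(-18, (-8)²) - x = (428 - 1*(-18)) - 1*(-471333) = (428 + 18) + 471333 = 446 + 471333 = 471779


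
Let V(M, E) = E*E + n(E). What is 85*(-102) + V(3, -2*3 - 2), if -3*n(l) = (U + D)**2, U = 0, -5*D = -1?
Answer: -645451/75 ≈ -8606.0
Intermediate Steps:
D = 1/5 (D = -1/5*(-1) = 1/5 ≈ 0.20000)
n(l) = -1/75 (n(l) = -(0 + 1/5)**2/3 = -(1/5)**2/3 = -1/3*1/25 = -1/75)
V(M, E) = -1/75 + E**2 (V(M, E) = E*E - 1/75 = E**2 - 1/75 = -1/75 + E**2)
85*(-102) + V(3, -2*3 - 2) = 85*(-102) + (-1/75 + (-2*3 - 2)**2) = -8670 + (-1/75 + (-6 - 2)**2) = -8670 + (-1/75 + (-8)**2) = -8670 + (-1/75 + 64) = -8670 + 4799/75 = -645451/75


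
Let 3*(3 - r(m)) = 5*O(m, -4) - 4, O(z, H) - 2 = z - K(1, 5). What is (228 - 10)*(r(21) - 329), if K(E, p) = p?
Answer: -231952/3 ≈ -77317.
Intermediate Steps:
O(z, H) = -3 + z (O(z, H) = 2 + (z - 1*5) = 2 + (z - 5) = 2 + (-5 + z) = -3 + z)
r(m) = 28/3 - 5*m/3 (r(m) = 3 - (5*(-3 + m) - 4)/3 = 3 - ((-15 + 5*m) - 4)/3 = 3 - (-19 + 5*m)/3 = 3 + (19/3 - 5*m/3) = 28/3 - 5*m/3)
(228 - 10)*(r(21) - 329) = (228 - 10)*((28/3 - 5/3*21) - 329) = 218*((28/3 - 35) - 329) = 218*(-77/3 - 329) = 218*(-1064/3) = -231952/3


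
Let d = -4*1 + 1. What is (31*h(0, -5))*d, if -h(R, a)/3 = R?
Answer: 0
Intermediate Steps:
d = -3 (d = -4 + 1 = -3)
h(R, a) = -3*R
(31*h(0, -5))*d = (31*(-3*0))*(-3) = (31*0)*(-3) = 0*(-3) = 0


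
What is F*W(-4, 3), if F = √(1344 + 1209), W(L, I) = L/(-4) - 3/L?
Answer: 7*√2553/4 ≈ 88.423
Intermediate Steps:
W(L, I) = -3/L - L/4 (W(L, I) = L*(-¼) - 3/L = -L/4 - 3/L = -3/L - L/4)
F = √2553 ≈ 50.527
F*W(-4, 3) = √2553*(-3/(-4) - ¼*(-4)) = √2553*(-3*(-¼) + 1) = √2553*(¾ + 1) = √2553*(7/4) = 7*√2553/4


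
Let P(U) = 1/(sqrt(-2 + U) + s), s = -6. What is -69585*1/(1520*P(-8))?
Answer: 41751/152 - 13917*I*sqrt(10)/304 ≈ 274.68 - 144.77*I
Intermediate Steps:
P(U) = 1/(-6 + sqrt(-2 + U)) (P(U) = 1/(sqrt(-2 + U) - 6) = 1/(-6 + sqrt(-2 + U)))
-69585*1/(1520*P(-8)) = -(-41751/152 + 13917*sqrt(-2 - 8)/304) = -(-41751/152 + 13917*I*sqrt(10)/304) = -69585*(-3/760 + I*sqrt(10)/1520) = 41751/152 - 13917*I*sqrt(10)/304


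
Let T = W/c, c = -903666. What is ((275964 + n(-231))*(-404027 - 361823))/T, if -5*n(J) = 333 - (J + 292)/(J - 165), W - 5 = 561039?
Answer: 6301053373321917085/18514452 ≈ 3.4033e+11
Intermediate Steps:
W = 561044 (W = 5 + 561039 = 561044)
n(J) = -333/5 + (292 + J)/(5*(-165 + J)) (n(J) = -(333 - (J + 292)/(J - 165))/5 = -(333 - (292 + J)/(-165 + J))/5 = -333/5 + (292 + J)/(5*(-165 + J)))
T = -280522/451833 (T = 561044/(-903666) = 561044*(-1/903666) = -280522/451833 ≈ -0.62085)
((275964 + n(-231))*(-404027 - 361823))/T = ((275964 + (55237 - 332*(-231))/(5*(-165 - 231)))*(-404027 - 361823))/(-280522/451833) = ((275964 + (1/5)*(55237 + 76692)/(-396))*(-765850))*(-451833/280522) = ((275964 + (1/5)*(-1/396)*131929)*(-765850))*(-451833/280522) = ((275964 - 131929/1980)*(-765850))*(-451833/280522) = ((546276791/1980)*(-765850))*(-451833/280522) = -41836608038735/198*(-451833/280522) = 6301053373321917085/18514452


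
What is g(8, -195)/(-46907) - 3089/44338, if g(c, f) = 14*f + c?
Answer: -3458241/297108938 ≈ -0.011640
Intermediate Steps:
g(c, f) = c + 14*f
g(8, -195)/(-46907) - 3089/44338 = (8 + 14*(-195))/(-46907) - 3089/44338 = (8 - 2730)*(-1/46907) - 3089*1/44338 = -2722*(-1/46907) - 3089/44338 = 2722/46907 - 3089/44338 = -3458241/297108938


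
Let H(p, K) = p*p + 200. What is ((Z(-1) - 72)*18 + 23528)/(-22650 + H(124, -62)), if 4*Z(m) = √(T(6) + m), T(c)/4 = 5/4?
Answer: -22241/7074 ≈ -3.1440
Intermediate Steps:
T(c) = 5 (T(c) = 4*(5/4) = 5)
Z(m) = √(5 + m)/4
H(p, K) = 200 + p² (H(p, K) = p² + 200 = 200 + p²)
((Z(-1) - 72)*18 + 23528)/(-22650 + H(124, -62)) = ((√(5 - 1)/4 - 72)*18 + 23528)/(-22650 + (200 + 124²)) = ((√4/4 - 72)*18 + 23528)/(-22650 + (200 + 15376)) = (((¼)*2 - 72)*18 + 23528)/(-22650 + 15576) = ((½ - 72)*18 + 23528)/(-7074) = (-143/2*18 + 23528)*(-1/7074) = (-1287 + 23528)*(-1/7074) = 22241*(-1/7074) = -22241/7074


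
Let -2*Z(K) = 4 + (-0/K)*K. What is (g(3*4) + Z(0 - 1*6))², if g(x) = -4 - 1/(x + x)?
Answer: 21025/576 ≈ 36.502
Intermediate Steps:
g(x) = -4 - 1/(2*x)
Z(K) = -2 (Z(K) = -(4 + (-0/K)*K)/2 = -(4 + (-1*0)*K)/2 = -(4 + 0*K)/2 = -(4 + 0)/2 = -½*4 = -2)
(g(3*4) + Z(0 - 1*6))² = ((-4 - 1/(2*(3*4))) - 2)² = ((-4 - ½/12) - 2)² = ((-4 - ½*1/12) - 2)² = ((-4 - 1/24) - 2)² = (-97/24 - 2)² = (-145/24)² = 21025/576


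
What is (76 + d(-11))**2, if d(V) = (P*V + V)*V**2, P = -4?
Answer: 16556761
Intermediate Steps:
d(V) = -3*V**3 (d(V) = (-4*V + V)*V**2 = (-3*V)*V**2 = -3*V**3)
(76 + d(-11))**2 = (76 - 3*(-11)**3)**2 = (76 - 3*(-1331))**2 = (76 + 3993)**2 = 4069**2 = 16556761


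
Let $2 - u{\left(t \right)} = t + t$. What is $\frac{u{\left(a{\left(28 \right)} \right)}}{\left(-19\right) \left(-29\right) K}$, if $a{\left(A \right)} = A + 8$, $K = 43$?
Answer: $- \frac{70}{23693} \approx -0.0029545$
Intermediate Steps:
$a{\left(A \right)} = 8 + A$
$u{\left(t \right)} = 2 - 2 t$ ($u{\left(t \right)} = 2 - \left(t + t\right) = 2 - 2 t$)
$\frac{u{\left(a{\left(28 \right)} \right)}}{\left(-19\right) \left(-29\right) K} = \frac{2 - 2 \left(8 + 28\right)}{\left(-19\right) \left(-29\right) 43} = \frac{2 - 72}{551 \cdot 43} = \frac{2 - 72}{23693} = \left(-70\right) \frac{1}{23693} = - \frac{70}{23693}$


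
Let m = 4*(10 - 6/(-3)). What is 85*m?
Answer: 4080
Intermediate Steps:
m = 48 (m = 4*(10 - 6*(-⅓)) = 4*(10 + 2) = 4*12 = 48)
85*m = 85*48 = 4080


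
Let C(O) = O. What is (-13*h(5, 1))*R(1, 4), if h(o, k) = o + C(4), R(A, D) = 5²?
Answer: -2925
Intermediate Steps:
R(A, D) = 25
h(o, k) = 4 + o (h(o, k) = o + 4 = 4 + o)
(-13*h(5, 1))*R(1, 4) = -13*(4 + 5)*25 = -13*9*25 = -117*25 = -2925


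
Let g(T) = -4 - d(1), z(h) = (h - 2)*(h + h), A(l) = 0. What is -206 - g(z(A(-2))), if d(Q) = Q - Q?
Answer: -202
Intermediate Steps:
d(Q) = 0
z(h) = 2*h*(-2 + h) (z(h) = (-2 + h)*(2*h) = 2*h*(-2 + h))
g(T) = -4 (g(T) = -4 - 1*0 = -4 + 0 = -4)
-206 - g(z(A(-2))) = -206 - 1*(-4) = -206 + 4 = -202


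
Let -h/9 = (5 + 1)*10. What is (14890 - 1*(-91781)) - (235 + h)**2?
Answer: 13646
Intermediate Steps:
h = -540 (h = -9*(5 + 1)*10 = -54*10 = -9*60 = -540)
(14890 - 1*(-91781)) - (235 + h)**2 = (14890 - 1*(-91781)) - (235 - 540)**2 = (14890 + 91781) - 1*(-305)**2 = 106671 - 1*93025 = 106671 - 93025 = 13646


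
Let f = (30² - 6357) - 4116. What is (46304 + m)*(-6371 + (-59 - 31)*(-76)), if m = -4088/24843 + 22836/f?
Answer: 35131945304468/1617837 ≈ 2.1715e+7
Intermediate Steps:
f = -9573 (f = (900 - 6357) - 4116 = -5457 - 4116 = -9573)
m = -28878532/11324859 (m = -4088/24843 + 22836/(-9573) = -4088*1/24843 + 22836*(-1/9573) = -584/3549 - 7612/3191 = -28878532/11324859 ≈ -2.5500)
(46304 + m)*(-6371 + (-59 - 31)*(-76)) = (46304 - 28878532/11324859)*(-6371 + (-59 - 31)*(-76)) = 524357392604*(-6371 - 90*(-76))/11324859 = 524357392604*(-6371 + 6840)/11324859 = (524357392604/11324859)*469 = 35131945304468/1617837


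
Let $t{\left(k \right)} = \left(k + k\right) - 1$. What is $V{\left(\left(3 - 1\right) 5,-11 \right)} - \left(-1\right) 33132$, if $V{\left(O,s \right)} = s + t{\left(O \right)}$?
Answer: $33140$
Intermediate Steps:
$t{\left(k \right)} = -1 + 2 k$ ($t{\left(k \right)} = 2 k - 1 = -1 + 2 k$)
$V{\left(O,s \right)} = -1 + s + 2 O$ ($V{\left(O,s \right)} = s + \left(-1 + 2 O\right) = -1 + s + 2 O$)
$V{\left(\left(3 - 1\right) 5,-11 \right)} - \left(-1\right) 33132 = \left(-1 - 11 + 2 \left(3 - 1\right) 5\right) - \left(-1\right) 33132 = \left(-1 - 11 + 2 \cdot 2 \cdot 5\right) - -33132 = \left(-1 - 11 + 2 \cdot 10\right) + 33132 = \left(-1 - 11 + 20\right) + 33132 = 8 + 33132 = 33140$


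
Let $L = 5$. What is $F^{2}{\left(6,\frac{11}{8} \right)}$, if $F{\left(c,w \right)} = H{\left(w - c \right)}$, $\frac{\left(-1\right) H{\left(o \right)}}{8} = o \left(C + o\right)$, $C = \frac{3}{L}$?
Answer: $\frac{35485849}{1600} \approx 22179.0$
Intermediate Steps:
$C = \frac{3}{5} \approx 0.6$
$H{\left(o \right)} = - 8 o \left(\frac{3}{5} + o\right)$
$F{\left(c,w \right)} = - \frac{8 \left(w - c\right) \left(3 - 5 c + 5 w\right)}{5}$ ($F{\left(c,w \right)} = - \frac{8 \left(w - c\right) \left(3 + 5 \left(w - c\right)\right)}{5} = - \frac{8 \left(w - c\right) \left(3 - \left(- 5 w + 5 c\right)\right)}{5} = - \frac{8 \left(w - c\right) \left(3 - 5 c + 5 w\right)}{5}$)
$F^{2}{\left(6,\frac{11}{8} \right)} = \left(\frac{8 \left(6 - \frac{11}{8}\right) \left(3 - 30 + 5 \cdot \frac{11}{8}\right)}{5}\right)^{2} = \left(\frac{8 \left(6 - \frac{11}{8}\right) \left(3 - 30 + \frac{55}{8}\right)}{5}\right)^{2} = \left(\frac{8}{5} \cdot \frac{37}{8} \left(- \frac{161}{8}\right)\right)^{2} = \left(- \frac{5957}{40}\right)^{2} = \frac{35485849}{1600}$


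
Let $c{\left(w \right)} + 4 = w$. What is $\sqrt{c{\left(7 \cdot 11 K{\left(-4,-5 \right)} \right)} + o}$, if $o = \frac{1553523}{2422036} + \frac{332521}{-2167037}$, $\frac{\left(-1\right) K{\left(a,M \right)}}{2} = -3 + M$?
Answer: $\frac{\sqrt{8460670010155068531189604403}}{2624320813666} \approx 35.05$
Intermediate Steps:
$K{\left(a,M \right)} = 6 - 2 M$ ($K{\left(a,M \right)} = - 2 \left(-3 + M\right) = 6 - 2 M$)
$c{\left(w \right)} = -4 + w$
$o = \frac{2561163988595}{5248641627332}$ ($o = 1553523 \cdot \frac{1}{2422036} + 332521 \left(- \frac{1}{2167037}\right) = \frac{1553523}{2422036} - \frac{332521}{2167037} = \frac{2561163988595}{5248641627332} \approx 0.48797$)
$\sqrt{c{\left(7 \cdot 11 K{\left(-4,-5 \right)} \right)} + o} = \sqrt{\left(-4 + 7 \cdot 11 \left(6 - -10\right)\right) + \frac{2561163988595}{5248641627332}} = \sqrt{\left(-4 + 77 \left(6 + 10\right)\right) + \frac{2561163988595}{5248641627332}} = \sqrt{\left(-4 + 77 \cdot 16\right) + \frac{2561163988595}{5248641627332}} = \sqrt{\left(-4 + 1232\right) + \frac{2561163988595}{5248641627332}} = \sqrt{1228 + \frac{2561163988595}{5248641627332}} = \sqrt{\frac{6447893082352291}{5248641627332}} = \frac{\sqrt{8460670010155068531189604403}}{2624320813666}$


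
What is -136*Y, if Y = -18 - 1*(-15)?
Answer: 408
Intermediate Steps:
Y = -3 (Y = -18 + 15 = -3)
-136*Y = -136*(-3) = 408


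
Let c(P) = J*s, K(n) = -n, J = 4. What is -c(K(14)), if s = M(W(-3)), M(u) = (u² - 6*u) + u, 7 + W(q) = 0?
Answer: -336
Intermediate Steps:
W(q) = -7 (W(q) = -7 + 0 = -7)
M(u) = u² - 5*u
s = 84 (s = -7*(-5 - 7) = -7*(-12) = 84)
c(P) = 336 (c(P) = 4*84 = 336)
-c(K(14)) = -1*336 = -336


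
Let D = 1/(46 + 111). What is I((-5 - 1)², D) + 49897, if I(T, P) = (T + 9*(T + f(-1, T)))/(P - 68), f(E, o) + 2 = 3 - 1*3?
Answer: 532596781/10675 ≈ 49892.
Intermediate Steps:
f(E, o) = -2 (f(E, o) = -2 + (3 - 1*3) = -2 + (3 - 3) = -2 + 0 = -2)
D = 1/157 ≈ 0.0063694
I(T, P) = (-18 + 10*T)/(-68 + P) (I(T, P) = (T + 9*(T - 2))/(P - 68) = (T + 9*(-2 + T))/(-68 + P) = (T + (-18 + 9*T))/(-68 + P) = (-18 + 10*T)/(-68 + P))
I((-5 - 1)², D) + 49897 = 2*(-9 + 5*(-5 - 1)²)/(-68 + 1/157) + 49897 = 2*(-9 + 5*(-6)²)/(-10675/157) + 49897 = 2*(-157/10675)*(-9 + 5*36) + 49897 = 2*(-157/10675)*(-9 + 180) + 49897 = 2*(-157/10675)*171 + 49897 = -53694/10675 + 49897 = 532596781/10675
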